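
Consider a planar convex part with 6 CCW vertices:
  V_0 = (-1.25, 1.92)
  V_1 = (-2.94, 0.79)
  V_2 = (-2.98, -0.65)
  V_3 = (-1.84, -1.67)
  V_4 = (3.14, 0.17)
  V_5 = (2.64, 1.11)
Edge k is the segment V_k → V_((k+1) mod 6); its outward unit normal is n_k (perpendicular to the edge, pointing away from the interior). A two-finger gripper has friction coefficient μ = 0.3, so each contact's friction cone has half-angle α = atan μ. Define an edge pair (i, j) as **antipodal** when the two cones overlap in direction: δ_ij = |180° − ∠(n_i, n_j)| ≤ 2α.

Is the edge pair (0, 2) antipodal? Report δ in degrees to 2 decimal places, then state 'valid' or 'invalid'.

δ = 75.59°, invalid

α = atan 0.3 = 16.70°;  2α = 33.40°
edge 0: e_0 = (-1.69, -1.13);  n_0 = (-0.5558, +0.8313)
edge 2: e_2 = (+1.14, -1.02);  n_2 = (-0.6668, -0.7452)
∠(n_0, n_2) = 104.41°
δ = |180° − 104.41°| = 75.59°
75.59° > 2α = 33.40°  →  invalid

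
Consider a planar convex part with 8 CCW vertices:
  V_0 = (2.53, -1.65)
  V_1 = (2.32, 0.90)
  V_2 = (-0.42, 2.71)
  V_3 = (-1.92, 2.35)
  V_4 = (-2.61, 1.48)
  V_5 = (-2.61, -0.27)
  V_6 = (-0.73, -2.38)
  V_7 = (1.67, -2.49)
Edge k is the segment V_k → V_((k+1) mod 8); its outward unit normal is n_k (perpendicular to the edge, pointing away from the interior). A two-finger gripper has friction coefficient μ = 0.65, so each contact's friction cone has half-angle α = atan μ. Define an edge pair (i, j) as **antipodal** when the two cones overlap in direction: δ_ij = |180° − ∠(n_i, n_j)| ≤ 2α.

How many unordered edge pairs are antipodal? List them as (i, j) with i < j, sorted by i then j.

count = 12; pairs: (0,3), (0,4), (0,5), (1,4), (1,5), (1,6), (2,5), (2,6), (2,7), (3,6), (3,7), (4,7)

α = atan 0.65 = 33.02°;  2α = 66.05°
n_0 = (+0.9966, +0.0821)
n_1 = (+0.5512, +0.8344)
n_2 = (-0.2334, +0.9724)
n_3 = (-0.7835, +0.6214)
n_4 = (-1.0000, -0.0000)
n_5 = (-0.7466, -0.6652)
n_6 = (-0.0458, -0.9990)
n_7 = (+0.6987, -0.7154)
  (0,1): δ = 128.16°  ·
  (0,2): δ = 81.21°  ·
  (0,3): δ = 43.13°  ✓
  (0,4): δ = 4.71°  ✓
  (0,5): δ = 36.99°  ✓
  (0,6): δ = 82.67°  ·
  (0,7): δ = 129.62°  ·
  (1,2): δ = 133.06°  ·
  (1,3): δ = 94.97°  ·
  (1,4): δ = 56.55°  ✓
  (1,5): δ = 14.85°  ✓
  (1,6): δ = 30.82°  ✓
  (1,7): δ = 77.77°  ·
  (2,3): δ = 141.91°  ·
  (2,4): δ = 103.50°  ·
  (2,5): δ = 61.79°  ✓
  (2,6): δ = 16.12°  ✓
  (2,7): δ = 30.83°  ✓
  (3,4): δ = 141.58°  ·
  (3,5): δ = 99.88°  ·
  (3,6): δ = 54.21°  ✓
  (3,7): δ = 7.26°  ✓
  (4,5): δ = 138.30°  ·
  (4,6): δ = 92.62°  ·
  (4,7): δ = 45.67°  ✓
  (5,6): δ = 134.33°  ·
  (5,7): δ = 87.37°  ·
  (6,7): δ = 133.05°  ·
antipodal pairs: 12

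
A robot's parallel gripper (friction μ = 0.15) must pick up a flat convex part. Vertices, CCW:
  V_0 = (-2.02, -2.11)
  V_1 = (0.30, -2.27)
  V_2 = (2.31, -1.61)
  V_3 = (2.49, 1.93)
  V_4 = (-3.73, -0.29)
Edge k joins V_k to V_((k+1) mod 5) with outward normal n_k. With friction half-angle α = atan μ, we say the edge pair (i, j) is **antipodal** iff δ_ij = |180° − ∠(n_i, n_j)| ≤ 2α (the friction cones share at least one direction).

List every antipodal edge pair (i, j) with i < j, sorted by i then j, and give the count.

α = atan 0.15 = 8.53°;  2α = 17.06°
n_0 = (-0.0688, -0.9976)
n_1 = (+0.3120, -0.9501)
n_2 = (+0.9987, -0.0508)
n_3 = (-0.3361, +0.9418)
n_4 = (-0.7288, -0.6847)
  (0,1): δ = 157.88°  ·
  (0,2): δ = 88.97°  ·
  (0,3): δ = 23.59°  ·
  (0,4): δ = 137.16°  ·
  (1,2): δ = 111.09°  ·
  (1,3): δ = 1.46°  ✓
  (1,4): δ = 115.04°  ·
  (2,3): δ = 67.45°  ·
  (2,4): δ = 46.13°  ·
  (3,4): δ = 66.43°  ·
antipodal pairs: 1

count = 1; pairs: (1,3)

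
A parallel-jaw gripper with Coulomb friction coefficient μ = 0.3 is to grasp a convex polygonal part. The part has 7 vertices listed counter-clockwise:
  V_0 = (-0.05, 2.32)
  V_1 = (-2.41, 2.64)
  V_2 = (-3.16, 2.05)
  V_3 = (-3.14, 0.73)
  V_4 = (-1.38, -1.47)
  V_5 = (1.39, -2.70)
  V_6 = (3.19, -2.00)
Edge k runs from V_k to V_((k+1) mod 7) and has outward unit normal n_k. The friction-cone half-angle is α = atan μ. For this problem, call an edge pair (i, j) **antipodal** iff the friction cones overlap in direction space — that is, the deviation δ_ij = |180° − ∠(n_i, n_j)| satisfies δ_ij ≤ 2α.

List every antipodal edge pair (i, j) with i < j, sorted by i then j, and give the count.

α = atan 0.3 = 16.70°;  2α = 33.40°
n_0 = (+0.1344, +0.9909)
n_1 = (-0.6183, +0.7860)
n_2 = (-0.9999, -0.0151)
n_3 = (-0.7809, -0.6247)
n_4 = (-0.4058, -0.9139)
n_5 = (+0.3624, -0.9320)
n_6 = (+0.8000, +0.6000)
  (0,1): δ = 134.09°  ·
  (0,2): δ = 81.41°  ·
  (0,3): δ = 43.62°  ·
  (0,4): δ = 16.22°  ✓
  (0,5): δ = 28.97°  ✓
  (0,6): δ = 134.59°  ·
  (1,2): δ = 127.32°  ·
  (1,3): δ = 89.53°  ·
  (1,4): δ = 62.13°  ·
  (1,5): δ = 16.94°  ✓
  (1,6): δ = 88.68°  ·
  (2,3): δ = 142.21°  ·
  (2,4): δ = 114.81°  ·
  (2,5): δ = 69.62°  ·
  (2,6): δ = 36.00°  ·
  (3,4): δ = 152.60°  ·
  (3,5): δ = 107.41°  ·
  (3,6): δ = 1.79°  ✓
  (4,5): δ = 134.81°  ·
  (4,6): δ = 29.19°  ✓
  (5,6): δ = 74.38°  ·
antipodal pairs: 5

count = 5; pairs: (0,4), (0,5), (1,5), (3,6), (4,6)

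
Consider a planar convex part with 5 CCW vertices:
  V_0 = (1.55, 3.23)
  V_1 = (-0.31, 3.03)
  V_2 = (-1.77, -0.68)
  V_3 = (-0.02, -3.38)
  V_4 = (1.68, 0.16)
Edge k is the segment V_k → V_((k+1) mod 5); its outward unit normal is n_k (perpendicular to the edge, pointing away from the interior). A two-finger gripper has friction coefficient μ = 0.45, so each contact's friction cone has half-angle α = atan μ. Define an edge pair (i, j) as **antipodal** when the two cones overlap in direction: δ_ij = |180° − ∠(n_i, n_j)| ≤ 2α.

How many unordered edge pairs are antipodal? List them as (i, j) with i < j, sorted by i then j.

α = atan 0.45 = 24.23°;  2α = 48.46°
n_0 = (-0.1069, +0.9943)
n_1 = (-0.9305, +0.3662)
n_2 = (-0.8392, -0.5439)
n_3 = (+0.9014, -0.4329)
n_4 = (+0.9991, +0.0423)
  (0,1): δ = 117.62°  ·
  (0,2): δ = 63.19°  ·
  (0,3): δ = 58.21°  ·
  (0,4): δ = 86.29°  ·
  (1,2): δ = 125.57°  ·
  (1,3): δ = 4.17°  ✓
  (1,4): δ = 23.91°  ✓
  (2,3): δ = 58.60°  ·
  (2,4): δ = 30.52°  ✓
  (3,4): δ = 151.92°  ·
antipodal pairs: 3

count = 3; pairs: (1,3), (1,4), (2,4)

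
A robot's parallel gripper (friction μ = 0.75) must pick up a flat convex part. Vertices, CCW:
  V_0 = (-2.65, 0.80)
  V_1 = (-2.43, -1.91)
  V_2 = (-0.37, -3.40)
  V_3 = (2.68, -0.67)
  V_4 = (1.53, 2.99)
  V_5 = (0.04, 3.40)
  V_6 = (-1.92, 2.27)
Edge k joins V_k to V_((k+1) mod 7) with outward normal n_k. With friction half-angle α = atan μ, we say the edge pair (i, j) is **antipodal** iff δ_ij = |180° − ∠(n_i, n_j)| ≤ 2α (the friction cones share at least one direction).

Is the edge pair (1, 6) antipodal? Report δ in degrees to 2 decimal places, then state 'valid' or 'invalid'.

δ = 99.47°, invalid

α = atan 0.75 = 36.87°;  2α = 73.74°
edge 1: e_1 = (+2.06, -1.49);  n_1 = (-0.5861, -0.8103)
edge 6: e_6 = (-0.73, -1.47);  n_6 = (-0.8956, +0.4448)
∠(n_1, n_6) = 80.53°
δ = |180° − 80.53°| = 99.47°
99.47° > 2α = 73.74°  →  invalid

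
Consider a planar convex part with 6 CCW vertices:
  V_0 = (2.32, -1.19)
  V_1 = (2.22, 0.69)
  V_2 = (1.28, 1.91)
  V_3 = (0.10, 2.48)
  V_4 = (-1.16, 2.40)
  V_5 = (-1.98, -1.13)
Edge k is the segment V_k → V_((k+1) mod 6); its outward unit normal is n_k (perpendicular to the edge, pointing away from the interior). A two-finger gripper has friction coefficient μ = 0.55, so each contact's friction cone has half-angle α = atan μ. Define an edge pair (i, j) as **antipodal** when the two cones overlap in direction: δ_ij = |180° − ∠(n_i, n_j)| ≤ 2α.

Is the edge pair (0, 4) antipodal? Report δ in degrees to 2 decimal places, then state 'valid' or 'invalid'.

α = atan 0.55 = 28.81°;  2α = 57.62°
edge 0: e_0 = (-0.10, +1.88);  n_0 = (+0.9986, +0.0531)
edge 4: e_4 = (-0.82, -3.53);  n_4 = (-0.9741, +0.2263)
∠(n_0, n_4) = 163.88°
δ = |180° − 163.88°| = 16.12°
16.12° ≤ 2α = 57.62°  →  valid

δ = 16.12°, valid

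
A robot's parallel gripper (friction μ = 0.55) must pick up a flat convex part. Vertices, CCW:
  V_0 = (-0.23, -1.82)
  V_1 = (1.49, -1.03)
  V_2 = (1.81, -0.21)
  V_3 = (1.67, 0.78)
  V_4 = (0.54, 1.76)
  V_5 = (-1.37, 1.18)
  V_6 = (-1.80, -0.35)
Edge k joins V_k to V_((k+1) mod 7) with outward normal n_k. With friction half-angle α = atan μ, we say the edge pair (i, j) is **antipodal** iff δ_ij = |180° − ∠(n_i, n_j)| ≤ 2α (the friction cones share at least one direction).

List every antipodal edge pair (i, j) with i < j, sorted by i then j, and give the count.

count = 7; pairs: (0,4), (0,5), (1,4), (1,5), (2,5), (2,6), (3,6)

α = atan 0.55 = 28.81°;  2α = 57.62°
n_0 = (+0.4174, -0.9087)
n_1 = (+0.9316, -0.3635)
n_2 = (+0.9901, +0.1400)
n_3 = (+0.6552, +0.7555)
n_4 = (-0.2906, +0.9569)
n_5 = (-0.9627, +0.2706)
n_6 = (-0.6835, -0.7300)
  (0,1): δ = 135.99°  ·
  (0,2): δ = 106.62°  ·
  (0,3): δ = 65.60°  ·
  (0,4): δ = 7.78°  ✓
  (0,5): δ = 49.63°  ✓
  (0,6): δ = 112.21°  ·
  (1,2): δ = 150.63°  ·
  (1,3): δ = 109.62°  ·
  (1,4): δ = 51.79°  ✓
  (1,5): δ = 5.62°  ✓
  (1,6): δ = 68.20°  ·
  (2,3): δ = 138.98°  ·
  (2,4): δ = 81.16°  ·
  (2,5): δ = 23.75°  ✓
  (2,6): δ = 38.83°  ✓
  (3,4): δ = 122.17°  ·
  (3,5): δ = 64.76°  ·
  (3,6): δ = 2.18°  ✓
  (4,5): δ = 122.59°  ·
  (4,6): δ = 60.01°  ·
  (5,6): δ = 117.42°  ·
antipodal pairs: 7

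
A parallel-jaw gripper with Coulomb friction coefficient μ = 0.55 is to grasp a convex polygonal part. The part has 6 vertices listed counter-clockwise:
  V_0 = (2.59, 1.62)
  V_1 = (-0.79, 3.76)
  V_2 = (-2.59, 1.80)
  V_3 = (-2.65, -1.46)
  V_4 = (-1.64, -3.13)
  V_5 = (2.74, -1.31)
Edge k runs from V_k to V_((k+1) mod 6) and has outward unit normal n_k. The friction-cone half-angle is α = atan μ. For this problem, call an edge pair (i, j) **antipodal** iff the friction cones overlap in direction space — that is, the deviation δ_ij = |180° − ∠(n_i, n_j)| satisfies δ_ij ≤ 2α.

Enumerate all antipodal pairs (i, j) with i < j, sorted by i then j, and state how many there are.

α = atan 0.55 = 28.81°;  2α = 57.62°
n_0 = (+0.5349, +0.8449)
n_1 = (-0.7365, +0.6764)
n_2 = (-0.9998, +0.0184)
n_3 = (-0.8557, -0.5175)
n_4 = (+0.3837, -0.9235)
n_5 = (+0.9987, +0.0511)
  (0,1): δ = 100.22°  ·
  (0,2): δ = 58.72°  ·
  (0,3): δ = 26.50°  ✓
  (0,4): δ = 54.90°  ✓
  (0,5): δ = 125.27°  ·
  (1,2): δ = 138.49°  ·
  (1,3): δ = 106.27°  ·
  (1,4): δ = 24.87°  ✓
  (1,5): δ = 45.49°  ✓
  (2,3): δ = 147.78°  ·
  (2,4): δ = 66.38°  ·
  (2,5): δ = 3.99°  ✓
  (3,4): δ = 98.60°  ·
  (3,5): δ = 28.23°  ✓
  (4,5): δ = 109.63°  ·
antipodal pairs: 6

count = 6; pairs: (0,3), (0,4), (1,4), (1,5), (2,5), (3,5)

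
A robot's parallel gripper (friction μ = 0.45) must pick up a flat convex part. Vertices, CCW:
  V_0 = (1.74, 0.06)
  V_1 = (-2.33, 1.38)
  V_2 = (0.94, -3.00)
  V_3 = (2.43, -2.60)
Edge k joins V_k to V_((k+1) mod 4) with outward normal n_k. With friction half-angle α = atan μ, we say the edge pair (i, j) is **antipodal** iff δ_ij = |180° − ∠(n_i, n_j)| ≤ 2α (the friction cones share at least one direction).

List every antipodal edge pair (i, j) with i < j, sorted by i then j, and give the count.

count = 3; pairs: (0,1), (0,2), (1,3)

α = atan 0.45 = 24.23°;  2α = 48.46°
n_0 = (+0.3085, +0.9512)
n_1 = (-0.8013, -0.5982)
n_2 = (+0.2593, -0.9658)
n_3 = (+0.9680, +0.2511)
  (0,1): δ = 35.29°  ✓
  (0,2): δ = 33.00°  ✓
  (0,3): δ = 122.51°  ·
  (1,2): δ = 111.72°  ·
  (1,3): δ = 22.20°  ✓
  (2,3): δ = 90.49°  ·
antipodal pairs: 3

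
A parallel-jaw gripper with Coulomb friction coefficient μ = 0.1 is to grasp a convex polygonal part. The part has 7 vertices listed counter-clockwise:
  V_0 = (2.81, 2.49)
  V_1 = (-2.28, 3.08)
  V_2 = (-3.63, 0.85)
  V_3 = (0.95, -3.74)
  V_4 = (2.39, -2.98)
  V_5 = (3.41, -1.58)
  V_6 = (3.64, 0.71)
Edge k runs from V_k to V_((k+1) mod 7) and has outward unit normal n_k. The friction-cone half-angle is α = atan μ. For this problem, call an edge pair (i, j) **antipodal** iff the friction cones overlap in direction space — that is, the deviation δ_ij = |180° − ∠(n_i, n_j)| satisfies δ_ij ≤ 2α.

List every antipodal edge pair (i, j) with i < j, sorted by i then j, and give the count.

α = atan 0.1 = 5.71°;  2α = 11.42°
n_0 = (+0.1151, +0.9933)
n_1 = (-0.8555, +0.5179)
n_2 = (-0.7079, -0.7063)
n_3 = (+0.4668, -0.8844)
n_4 = (+0.8082, -0.5889)
n_5 = (+0.9950, -0.0999)
n_6 = (+0.9063, +0.4226)
  (0,1): δ = 114.58°  ·
  (0,2): δ = 38.45°  ·
  (0,3): δ = 34.44°  ·
  (0,4): δ = 60.54°  ·
  (0,5): δ = 90.88°  ·
  (0,6): δ = 121.61°  ·
  (1,2): δ = 103.87°  ·
  (1,3): δ = 30.99°  ·
  (1,4): δ = 4.89°  ✓
  (1,5): δ = 25.45°  ·
  (1,6): δ = 56.19°  ·
  (2,3): δ = 107.11°  ·
  (2,4): δ = 81.01°  ·
  (2,5): δ = 50.67°  ·
  (2,6): δ = 19.94°  ·
  (3,4): δ = 153.90°  ·
  (3,5): δ = 123.56°  ·
  (3,6): δ = 92.82°  ·
  (4,5): δ = 149.66°  ·
  (4,6): δ = 118.92°  ·
  (5,6): δ = 149.27°  ·
antipodal pairs: 1

count = 1; pairs: (1,4)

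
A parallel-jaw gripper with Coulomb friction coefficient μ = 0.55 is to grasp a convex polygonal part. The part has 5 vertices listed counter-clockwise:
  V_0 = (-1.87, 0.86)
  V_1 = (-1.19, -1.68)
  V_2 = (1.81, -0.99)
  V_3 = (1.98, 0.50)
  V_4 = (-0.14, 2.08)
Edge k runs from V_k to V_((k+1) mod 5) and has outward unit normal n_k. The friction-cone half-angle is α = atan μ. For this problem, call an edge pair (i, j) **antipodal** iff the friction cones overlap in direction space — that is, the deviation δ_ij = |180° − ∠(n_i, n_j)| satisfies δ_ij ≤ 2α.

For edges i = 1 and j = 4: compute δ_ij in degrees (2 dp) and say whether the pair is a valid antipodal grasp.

δ = 22.24°, valid

α = atan 0.55 = 28.81°;  2α = 57.62°
edge 1: e_1 = (+3.00, +0.69);  n_1 = (+0.2241, -0.9746)
edge 4: e_4 = (-1.73, -1.22);  n_4 = (-0.5763, +0.8172)
∠(n_1, n_4) = 157.76°
δ = |180° − 157.76°| = 22.24°
22.24° ≤ 2α = 57.62°  →  valid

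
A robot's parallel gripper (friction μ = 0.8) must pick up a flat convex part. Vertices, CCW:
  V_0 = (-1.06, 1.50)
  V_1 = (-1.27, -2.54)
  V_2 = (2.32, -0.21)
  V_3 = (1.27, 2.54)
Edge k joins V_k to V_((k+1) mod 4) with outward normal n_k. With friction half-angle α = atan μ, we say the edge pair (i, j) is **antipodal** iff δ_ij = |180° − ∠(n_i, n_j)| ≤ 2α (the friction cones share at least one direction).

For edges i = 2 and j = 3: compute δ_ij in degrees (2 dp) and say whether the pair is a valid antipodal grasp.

α = atan 0.8 = 38.66°;  2α = 77.32°
edge 2: e_2 = (-1.05, +2.75);  n_2 = (+0.9342, +0.3567)
edge 3: e_3 = (-2.33, -1.04);  n_3 = (-0.4076, +0.9132)
∠(n_2, n_3) = 93.16°
δ = |180° − 93.16°| = 86.84°
86.84° > 2α = 77.32°  →  invalid

δ = 86.84°, invalid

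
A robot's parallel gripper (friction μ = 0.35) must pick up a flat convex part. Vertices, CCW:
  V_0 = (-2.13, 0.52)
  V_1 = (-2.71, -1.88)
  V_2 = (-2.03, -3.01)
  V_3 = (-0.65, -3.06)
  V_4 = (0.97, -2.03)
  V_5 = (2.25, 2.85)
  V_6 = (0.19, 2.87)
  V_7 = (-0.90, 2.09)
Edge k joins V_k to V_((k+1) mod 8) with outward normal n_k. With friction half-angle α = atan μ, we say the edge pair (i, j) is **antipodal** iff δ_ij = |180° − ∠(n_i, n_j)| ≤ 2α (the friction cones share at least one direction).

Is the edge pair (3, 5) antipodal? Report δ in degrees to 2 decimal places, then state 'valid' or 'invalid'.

α = atan 0.35 = 19.29°;  2α = 38.58°
edge 3: e_3 = (+1.62, +1.03);  n_3 = (+0.5365, -0.8439)
edge 5: e_5 = (-2.06, +0.02);  n_5 = (+0.0097, +1.0000)
∠(n_3, n_5) = 147.00°
δ = |180° − 147.00°| = 33.00°
33.00° ≤ 2α = 38.58°  →  valid

δ = 33.00°, valid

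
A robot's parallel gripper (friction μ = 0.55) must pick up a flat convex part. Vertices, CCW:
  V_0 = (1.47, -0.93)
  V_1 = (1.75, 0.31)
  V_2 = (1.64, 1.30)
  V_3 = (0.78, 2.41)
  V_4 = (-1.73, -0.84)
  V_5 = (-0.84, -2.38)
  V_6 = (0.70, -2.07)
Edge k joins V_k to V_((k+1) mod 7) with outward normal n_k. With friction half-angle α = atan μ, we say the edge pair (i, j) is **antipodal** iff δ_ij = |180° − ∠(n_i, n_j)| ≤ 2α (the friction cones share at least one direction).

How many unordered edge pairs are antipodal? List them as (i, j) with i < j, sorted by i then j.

count = 7; pairs: (0,3), (0,4), (1,3), (1,4), (2,4), (3,5), (3,6)

α = atan 0.55 = 28.81°;  2α = 57.62°
n_0 = (+0.9754, -0.2203)
n_1 = (+0.9939, +0.1104)
n_2 = (+0.7905, +0.6125)
n_3 = (-0.7914, +0.6112)
n_4 = (-0.8658, -0.5004)
n_5 = (+0.1973, -0.9803)
n_6 = (+0.8287, -0.5597)
  (0,1): δ = 160.94°  ·
  (0,2): δ = 129.51°  ·
  (0,3): δ = 24.95°  ✓
  (0,4): δ = 42.75°  ✓
  (0,5): δ = 114.11°  ·
  (0,6): δ = 158.69°  ·
  (1,2): δ = 148.57°  ·
  (1,3): δ = 44.02°  ✓
  (1,4): δ = 23.68°  ✓
  (1,5): δ = 95.04°  ·
  (1,6): δ = 139.62°  ·
  (2,3): δ = 75.45°  ·
  (2,4): δ = 7.74°  ✓
  (2,5): δ = 63.61°  ·
  (2,6): δ = 108.20°  ·
  (3,4): δ = 112.30°  ·
  (3,5): δ = 40.94°  ✓
  (3,6): δ = 3.64°  ✓
  (4,5): δ = 108.64°  ·
  (4,6): δ = 64.06°  ·
  (5,6): δ = 135.42°  ·
antipodal pairs: 7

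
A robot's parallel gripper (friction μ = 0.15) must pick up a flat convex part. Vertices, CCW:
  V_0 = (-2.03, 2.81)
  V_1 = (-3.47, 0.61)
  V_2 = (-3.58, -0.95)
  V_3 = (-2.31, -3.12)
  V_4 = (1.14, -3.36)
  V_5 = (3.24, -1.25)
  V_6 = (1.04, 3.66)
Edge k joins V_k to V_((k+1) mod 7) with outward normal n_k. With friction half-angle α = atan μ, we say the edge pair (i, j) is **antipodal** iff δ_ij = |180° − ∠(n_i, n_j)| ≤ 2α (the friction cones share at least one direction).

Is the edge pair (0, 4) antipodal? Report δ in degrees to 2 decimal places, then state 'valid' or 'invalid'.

α = atan 0.15 = 8.53°;  2α = 17.06°
edge 0: e_0 = (-1.44, -2.20);  n_0 = (-0.8367, +0.5477)
edge 4: e_4 = (+2.10, +2.11);  n_4 = (+0.7088, -0.7054)
∠(n_0, n_4) = 168.34°
δ = |180° − 168.34°| = 11.66°
11.66° ≤ 2α = 17.06°  →  valid

δ = 11.66°, valid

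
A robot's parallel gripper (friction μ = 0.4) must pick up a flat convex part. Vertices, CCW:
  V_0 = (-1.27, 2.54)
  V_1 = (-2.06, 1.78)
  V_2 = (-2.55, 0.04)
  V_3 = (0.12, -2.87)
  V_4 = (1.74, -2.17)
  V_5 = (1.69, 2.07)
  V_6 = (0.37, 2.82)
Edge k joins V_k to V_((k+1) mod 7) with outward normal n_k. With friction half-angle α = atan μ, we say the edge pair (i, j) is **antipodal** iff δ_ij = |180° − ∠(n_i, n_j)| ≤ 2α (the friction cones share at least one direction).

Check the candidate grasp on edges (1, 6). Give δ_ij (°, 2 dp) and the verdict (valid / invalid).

δ = 115.42°, invalid

α = atan 0.4 = 21.80°;  2α = 43.60°
edge 1: e_1 = (-0.49, -1.74);  n_1 = (-0.9626, +0.2711)
edge 6: e_6 = (-1.64, -0.28);  n_6 = (-0.1683, +0.9857)
∠(n_1, n_6) = 64.58°
δ = |180° − 64.58°| = 115.42°
115.42° > 2α = 43.60°  →  invalid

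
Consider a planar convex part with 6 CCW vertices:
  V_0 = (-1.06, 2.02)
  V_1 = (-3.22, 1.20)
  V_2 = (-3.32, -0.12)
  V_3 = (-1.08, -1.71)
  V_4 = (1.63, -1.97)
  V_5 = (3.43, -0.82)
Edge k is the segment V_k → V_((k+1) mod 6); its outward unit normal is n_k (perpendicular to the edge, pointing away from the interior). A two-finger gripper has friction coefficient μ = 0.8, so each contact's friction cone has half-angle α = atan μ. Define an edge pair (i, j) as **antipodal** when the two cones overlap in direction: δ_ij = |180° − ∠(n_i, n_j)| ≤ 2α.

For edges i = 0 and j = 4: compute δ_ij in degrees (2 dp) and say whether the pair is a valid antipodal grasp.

δ = 11.79°, valid

α = atan 0.8 = 38.66°;  2α = 77.32°
edge 0: e_0 = (-2.16, -0.82);  n_0 = (-0.3549, +0.9349)
edge 4: e_4 = (+1.80, +1.15);  n_4 = (+0.5384, -0.8427)
∠(n_0, n_4) = 168.21°
δ = |180° − 168.21°| = 11.79°
11.79° ≤ 2α = 77.32°  →  valid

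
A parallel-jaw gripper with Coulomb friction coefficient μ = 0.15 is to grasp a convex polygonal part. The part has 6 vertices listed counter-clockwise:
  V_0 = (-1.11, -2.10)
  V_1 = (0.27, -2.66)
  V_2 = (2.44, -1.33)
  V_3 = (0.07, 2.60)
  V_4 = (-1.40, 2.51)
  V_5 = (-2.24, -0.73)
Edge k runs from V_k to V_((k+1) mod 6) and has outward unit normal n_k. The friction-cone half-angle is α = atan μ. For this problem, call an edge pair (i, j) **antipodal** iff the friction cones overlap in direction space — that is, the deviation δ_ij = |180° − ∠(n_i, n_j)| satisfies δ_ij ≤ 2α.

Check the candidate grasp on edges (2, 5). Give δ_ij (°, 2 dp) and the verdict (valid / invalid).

δ = 8.42°, valid

α = atan 0.15 = 8.53°;  2α = 17.06°
edge 2: e_2 = (-2.37, +3.93);  n_2 = (+0.8563, +0.5164)
edge 5: e_5 = (+1.13, -1.37);  n_5 = (-0.7714, -0.6363)
∠(n_2, n_5) = 171.58°
δ = |180° − 171.58°| = 8.42°
8.42° ≤ 2α = 17.06°  →  valid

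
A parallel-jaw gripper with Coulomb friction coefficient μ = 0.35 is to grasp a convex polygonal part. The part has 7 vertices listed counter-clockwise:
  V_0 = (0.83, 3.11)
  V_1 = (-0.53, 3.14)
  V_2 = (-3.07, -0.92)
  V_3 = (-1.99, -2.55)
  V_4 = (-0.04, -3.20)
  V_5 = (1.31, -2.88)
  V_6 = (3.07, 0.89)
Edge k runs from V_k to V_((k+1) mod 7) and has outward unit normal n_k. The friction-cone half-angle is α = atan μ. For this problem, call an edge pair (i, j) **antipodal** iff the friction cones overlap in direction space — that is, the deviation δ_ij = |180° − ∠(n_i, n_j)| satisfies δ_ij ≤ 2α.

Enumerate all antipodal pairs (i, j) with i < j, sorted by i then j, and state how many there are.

α = atan 0.35 = 19.29°;  2α = 38.58°
n_0 = (+0.0221, +0.9998)
n_1 = (-0.8478, +0.5304)
n_2 = (-0.8336, -0.5523)
n_3 = (-0.3162, -0.9487)
n_4 = (+0.2306, -0.9730)
n_5 = (+0.9061, -0.4230)
n_6 = (+0.7039, +0.7103)
  (0,1): δ = 120.77°  ·
  (0,2): δ = 55.21°  ·
  (0,3): δ = 17.17°  ✓
  (0,4): δ = 14.60°  ✓
  (0,5): δ = 66.24°  ·
  (0,6): δ = 136.52°  ·
  (1,2): δ = 114.44°  ·
  (1,3): δ = 76.40°  ·
  (1,4): δ = 44.63°  ·
  (1,5): δ = 7.01°  ✓
  (1,6): δ = 77.29°  ·
  (2,3): δ = 141.96°  ·
  (2,4): δ = 110.19°  ·
  (2,5): δ = 58.55°  ·
  (2,6): δ = 11.73°  ✓
  (3,4): δ = 148.23°  ·
  (3,5): δ = 96.59°  ·
  (3,6): δ = 26.31°  ✓
  (4,5): δ = 128.36°  ·
  (4,6): δ = 58.08°  ·
  (5,6): δ = 109.72°  ·
antipodal pairs: 5

count = 5; pairs: (0,3), (0,4), (1,5), (2,6), (3,6)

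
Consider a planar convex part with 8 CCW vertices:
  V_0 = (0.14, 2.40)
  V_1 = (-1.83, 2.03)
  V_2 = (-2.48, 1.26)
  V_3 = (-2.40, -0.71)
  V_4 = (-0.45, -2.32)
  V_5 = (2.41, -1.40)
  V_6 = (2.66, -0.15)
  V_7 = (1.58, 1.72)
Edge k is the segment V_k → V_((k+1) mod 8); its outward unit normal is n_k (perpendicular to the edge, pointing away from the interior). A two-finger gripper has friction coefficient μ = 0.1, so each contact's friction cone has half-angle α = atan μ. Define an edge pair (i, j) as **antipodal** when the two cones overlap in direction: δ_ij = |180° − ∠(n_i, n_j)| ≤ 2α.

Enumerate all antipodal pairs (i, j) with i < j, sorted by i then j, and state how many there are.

α = atan 0.1 = 5.71°;  2α = 11.42°
n_0 = (-0.1846, +0.9828)
n_1 = (-0.7641, +0.6451)
n_2 = (-0.9992, -0.0406)
n_3 = (-0.6367, -0.7711)
n_4 = (+0.3062, -0.9520)
n_5 = (+0.9806, -0.1961)
n_6 = (+0.8660, +0.5001)
n_7 = (+0.4270, +0.9042)
  (0,1): δ = 140.81°  ·
  (0,2): δ = 98.31°  ·
  (0,3): δ = 50.18°  ·
  (0,4): δ = 7.19°  ✓
  (0,5): δ = 68.05°  ·
  (0,6): δ = 109.37°  ·
  (0,7): δ = 144.09°  ·
  (1,2): δ = 137.50°  ·
  (1,3): δ = 89.37°  ·
  (1,4): δ = 32.00°  ·
  (1,5): δ = 28.86°  ·
  (1,6): δ = 70.18°  ·
  (1,7): δ = 104.89°  ·
  (2,3): δ = 131.87°  ·
  (2,4): δ = 74.49°  ·
  (2,5): δ = 13.64°  ·
  (2,6): δ = 27.68°  ·
  (2,7): δ = 62.40°  ·
  (3,4): δ = 122.62°  ·
  (3,5): δ = 61.77°  ·
  (3,6): δ = 20.45°  ·
  (3,7): δ = 14.27°  ·
  (4,5): δ = 119.14°  ·
  (4,6): δ = 77.82°  ·
  (4,7): δ = 43.11°  ·
  (5,6): δ = 138.68°  ·
  (5,7): δ = 103.97°  ·
  (6,7): δ = 145.29°  ·
antipodal pairs: 1

count = 1; pairs: (0,4)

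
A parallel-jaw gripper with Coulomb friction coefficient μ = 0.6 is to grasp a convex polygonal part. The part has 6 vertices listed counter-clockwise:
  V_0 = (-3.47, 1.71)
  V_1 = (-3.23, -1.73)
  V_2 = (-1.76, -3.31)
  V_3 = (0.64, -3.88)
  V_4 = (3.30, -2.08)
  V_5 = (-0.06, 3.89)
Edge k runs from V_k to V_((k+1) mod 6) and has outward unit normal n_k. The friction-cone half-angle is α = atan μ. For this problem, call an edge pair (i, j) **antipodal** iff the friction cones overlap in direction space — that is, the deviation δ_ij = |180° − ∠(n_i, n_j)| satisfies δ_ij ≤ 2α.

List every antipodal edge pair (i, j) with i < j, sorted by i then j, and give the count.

count = 6; pairs: (0,3), (0,4), (1,4), (2,4), (2,5), (3,5)

α = atan 0.6 = 30.96°;  2α = 61.93°
n_0 = (-0.9976, -0.0696)
n_1 = (-0.7321, -0.6812)
n_2 = (-0.2311, -0.9729)
n_3 = (+0.5604, -0.8282)
n_4 = (+0.8715, +0.4905)
n_5 = (-0.5386, +0.8425)
  (0,1): δ = 141.06°  ·
  (0,2): δ = 107.35°  ·
  (0,3): δ = 59.91°  ✓
  (0,4): δ = 25.38°  ✓
  (0,5): δ = 118.60°  ·
  (1,2): δ = 146.29°  ·
  (1,3): δ = 98.85°  ·
  (1,4): δ = 13.56°  ✓
  (1,5): δ = 79.66°  ·
  (2,3): δ = 132.55°  ·
  (2,4): δ = 47.27°  ✓
  (2,5): δ = 45.95°  ✓
  (3,4): δ = 94.71°  ·
  (3,5): δ = 1.50°  ✓
  (4,5): δ = 86.78°  ·
antipodal pairs: 6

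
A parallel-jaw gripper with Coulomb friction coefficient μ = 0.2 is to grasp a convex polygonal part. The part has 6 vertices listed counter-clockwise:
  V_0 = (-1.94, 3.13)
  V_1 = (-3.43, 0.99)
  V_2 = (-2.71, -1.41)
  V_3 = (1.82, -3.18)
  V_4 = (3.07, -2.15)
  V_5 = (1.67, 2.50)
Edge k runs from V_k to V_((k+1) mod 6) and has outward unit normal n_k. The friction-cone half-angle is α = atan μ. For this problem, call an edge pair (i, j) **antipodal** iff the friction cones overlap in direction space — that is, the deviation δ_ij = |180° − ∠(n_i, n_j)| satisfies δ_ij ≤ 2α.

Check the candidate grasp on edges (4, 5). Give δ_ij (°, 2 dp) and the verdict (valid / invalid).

δ = 116.66°, invalid

α = atan 0.2 = 11.31°;  2α = 22.62°
edge 4: e_4 = (-1.40, +4.65);  n_4 = (+0.9575, +0.2883)
edge 5: e_5 = (-3.61, +0.63);  n_5 = (+0.1719, +0.9851)
∠(n_4, n_5) = 63.34°
δ = |180° − 63.34°| = 116.66°
116.66° > 2α = 22.62°  →  invalid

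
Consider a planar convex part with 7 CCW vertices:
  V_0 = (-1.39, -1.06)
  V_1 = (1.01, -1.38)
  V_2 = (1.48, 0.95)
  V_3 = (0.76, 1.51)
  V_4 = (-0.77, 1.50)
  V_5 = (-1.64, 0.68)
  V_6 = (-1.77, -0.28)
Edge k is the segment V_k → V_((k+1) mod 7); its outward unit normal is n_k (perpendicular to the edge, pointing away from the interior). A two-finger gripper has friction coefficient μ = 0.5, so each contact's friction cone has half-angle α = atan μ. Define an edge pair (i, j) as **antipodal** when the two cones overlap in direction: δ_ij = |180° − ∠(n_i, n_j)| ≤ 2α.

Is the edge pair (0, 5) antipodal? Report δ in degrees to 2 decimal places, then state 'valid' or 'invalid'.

δ = 89.88°, invalid

α = atan 0.5 = 26.57°;  2α = 53.13°
edge 0: e_0 = (+2.40, -0.32);  n_0 = (-0.1322, -0.9912)
edge 5: e_5 = (-0.13, -0.96);  n_5 = (-0.9910, +0.1342)
∠(n_0, n_5) = 90.12°
δ = |180° − 90.12°| = 89.88°
89.88° > 2α = 53.13°  →  invalid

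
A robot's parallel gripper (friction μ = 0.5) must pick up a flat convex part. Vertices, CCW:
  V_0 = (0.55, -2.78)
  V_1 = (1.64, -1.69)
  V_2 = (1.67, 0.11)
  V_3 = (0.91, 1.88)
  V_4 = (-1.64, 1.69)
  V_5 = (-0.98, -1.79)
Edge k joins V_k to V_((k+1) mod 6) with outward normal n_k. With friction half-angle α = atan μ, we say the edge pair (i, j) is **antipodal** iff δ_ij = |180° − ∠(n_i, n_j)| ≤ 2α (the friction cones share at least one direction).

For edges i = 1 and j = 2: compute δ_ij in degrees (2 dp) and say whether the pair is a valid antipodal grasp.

δ = 155.81°, invalid

α = atan 0.5 = 26.57°;  2α = 53.13°
edge 1: e_1 = (+0.03, +1.80);  n_1 = (+0.9999, -0.0167)
edge 2: e_2 = (-0.76, +1.77);  n_2 = (+0.9189, +0.3945)
∠(n_1, n_2) = 24.19°
δ = |180° − 24.19°| = 155.81°
155.81° > 2α = 53.13°  →  invalid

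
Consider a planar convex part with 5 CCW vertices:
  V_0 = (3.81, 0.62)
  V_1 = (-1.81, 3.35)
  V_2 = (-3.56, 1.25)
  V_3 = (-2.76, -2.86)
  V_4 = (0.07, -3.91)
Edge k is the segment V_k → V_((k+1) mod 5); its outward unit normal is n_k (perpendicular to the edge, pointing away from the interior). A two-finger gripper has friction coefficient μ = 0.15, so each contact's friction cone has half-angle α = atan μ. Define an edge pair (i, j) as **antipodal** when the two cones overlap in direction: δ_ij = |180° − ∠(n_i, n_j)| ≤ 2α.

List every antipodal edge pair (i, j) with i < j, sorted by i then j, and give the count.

α = atan 0.15 = 8.53°;  2α = 17.06°
n_0 = (+0.4369, +0.8995)
n_1 = (-0.7682, +0.6402)
n_2 = (-0.9816, -0.1911)
n_3 = (-0.3479, -0.9375)
n_4 = (+0.7711, -0.6367)
  (0,1): δ = 103.90°  ·
  (0,2): δ = 53.08°  ·
  (0,3): δ = 5.55°  ✓
  (0,4): δ = 76.37°  ·
  (1,2): δ = 129.18°  ·
  (1,3): δ = 70.55°  ·
  (1,4): δ = 0.26°  ✓
  (2,3): δ = 121.37°  ·
  (2,4): δ = 50.56°  ·
  (3,4): δ = 109.19°  ·
antipodal pairs: 2

count = 2; pairs: (0,3), (1,4)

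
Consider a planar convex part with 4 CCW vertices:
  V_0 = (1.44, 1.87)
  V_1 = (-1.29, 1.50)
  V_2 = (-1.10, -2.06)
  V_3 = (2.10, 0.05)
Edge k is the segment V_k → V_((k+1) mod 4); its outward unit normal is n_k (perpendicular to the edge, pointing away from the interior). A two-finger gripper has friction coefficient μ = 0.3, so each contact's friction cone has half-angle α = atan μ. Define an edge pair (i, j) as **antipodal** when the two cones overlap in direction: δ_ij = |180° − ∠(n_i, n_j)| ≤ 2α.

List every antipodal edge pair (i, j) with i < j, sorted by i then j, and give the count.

count = 2; pairs: (0,2), (1,3)

α = atan 0.3 = 16.70°;  2α = 33.40°
n_0 = (-0.1343, +0.9909)
n_1 = (-0.9986, -0.0533)
n_2 = (+0.5505, -0.8348)
n_3 = (+0.9401, +0.3409)
  (0,1): δ = 94.66°  ·
  (0,2): δ = 25.68°  ✓
  (0,3): δ = 102.21°  ·
  (1,2): δ = 59.66°  ·
  (1,3): δ = 16.88°  ✓
  (2,3): δ = 103.47°  ·
antipodal pairs: 2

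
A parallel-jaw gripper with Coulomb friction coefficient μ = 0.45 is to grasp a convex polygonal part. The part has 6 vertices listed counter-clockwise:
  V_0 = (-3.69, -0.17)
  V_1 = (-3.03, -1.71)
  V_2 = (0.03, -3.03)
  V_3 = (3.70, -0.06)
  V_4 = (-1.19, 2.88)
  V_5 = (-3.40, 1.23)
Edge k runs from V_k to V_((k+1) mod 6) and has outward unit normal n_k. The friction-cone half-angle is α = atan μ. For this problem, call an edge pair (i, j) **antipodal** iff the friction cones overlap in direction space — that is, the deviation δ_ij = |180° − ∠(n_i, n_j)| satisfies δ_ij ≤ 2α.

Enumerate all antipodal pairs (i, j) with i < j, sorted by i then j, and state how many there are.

count = 4; pairs: (0,3), (1,3), (2,4), (2,5)

α = atan 0.45 = 24.23°;  2α = 48.46°
n_0 = (-0.9191, -0.3939)
n_1 = (-0.3961, -0.9182)
n_2 = (+0.6291, -0.7773)
n_3 = (+0.5153, +0.8570)
n_4 = (-0.5983, +0.8013)
n_5 = (-0.9792, +0.2028)
  (0,1): δ = 136.53°  ·
  (0,2): δ = 74.22°  ·
  (0,3): δ = 35.79°  ✓
  (0,4): δ = 103.55°  ·
  (0,5): δ = 145.10°  ·
  (1,2): δ = 117.68°  ·
  (1,3): δ = 7.68°  ✓
  (1,4): δ = 60.08°  ·
  (1,5): δ = 101.63°  ·
  (2,3): δ = 70.00°  ·
  (2,4): δ = 2.24°  ✓
  (2,5): δ = 39.32°  ✓
  (3,4): δ = 112.24°  ·
  (3,5): δ = 70.69°  ·
  (4,5): δ = 138.45°  ·
antipodal pairs: 4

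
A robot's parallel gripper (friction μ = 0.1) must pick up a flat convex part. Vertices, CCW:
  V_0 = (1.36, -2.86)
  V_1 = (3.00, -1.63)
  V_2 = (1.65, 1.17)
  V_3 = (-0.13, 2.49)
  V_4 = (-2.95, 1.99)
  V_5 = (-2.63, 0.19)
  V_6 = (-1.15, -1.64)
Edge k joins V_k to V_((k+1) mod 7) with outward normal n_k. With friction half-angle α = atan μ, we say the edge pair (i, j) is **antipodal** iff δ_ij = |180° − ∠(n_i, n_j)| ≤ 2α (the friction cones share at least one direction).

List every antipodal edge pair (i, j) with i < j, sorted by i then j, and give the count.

count = 1; pairs: (2,6)

α = atan 0.1 = 5.71°;  2α = 11.42°
n_0 = (+0.6000, -0.8000)
n_1 = (+0.9008, +0.4343)
n_2 = (+0.5957, +0.8032)
n_3 = (-0.1746, +0.9846)
n_4 = (-0.9846, -0.1750)
n_5 = (-0.7775, -0.6288)
n_6 = (-0.4372, -0.8994)
  (0,1): δ = 101.13°  ·
  (0,2): δ = 73.43°  ·
  (0,3): δ = 26.82°  ·
  (0,4): δ = 63.21°  ·
  (0,5): δ = 92.09°  ·
  (0,6): δ = 117.21°  ·
  (1,2): δ = 152.30°  ·
  (1,3): δ = 105.69°  ·
  (1,4): δ = 15.66°  ·
  (1,5): δ = 13.22°  ·
  (1,6): δ = 38.34°  ·
  (2,3): δ = 133.39°  ·
  (2,4): δ = 43.36°  ·
  (2,5): δ = 14.48°  ·
  (2,6): δ = 10.64°  ✓
  (3,4): δ = 89.97°  ·
  (3,5): δ = 61.09°  ·
  (3,6): δ = 35.98°  ·
  (4,5): δ = 151.12°  ·
  (4,6): δ = 126.00°  ·
  (5,6): δ = 154.89°  ·
antipodal pairs: 1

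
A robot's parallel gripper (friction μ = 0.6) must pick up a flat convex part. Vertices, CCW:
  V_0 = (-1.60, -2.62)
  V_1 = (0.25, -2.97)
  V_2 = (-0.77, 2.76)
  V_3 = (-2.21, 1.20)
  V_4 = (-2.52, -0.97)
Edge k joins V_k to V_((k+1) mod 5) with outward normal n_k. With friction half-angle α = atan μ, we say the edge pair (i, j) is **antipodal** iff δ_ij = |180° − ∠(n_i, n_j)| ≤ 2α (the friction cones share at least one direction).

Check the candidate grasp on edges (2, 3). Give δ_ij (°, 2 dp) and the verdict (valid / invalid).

α = atan 0.6 = 30.96°;  2α = 61.93°
edge 2: e_2 = (-1.44, -1.56);  n_2 = (-0.7348, +0.6783)
edge 3: e_3 = (-0.31, -2.17);  n_3 = (-0.9899, +0.1414)
∠(n_2, n_3) = 34.58°
δ = |180° − 34.58°| = 145.42°
145.42° > 2α = 61.93°  →  invalid

δ = 145.42°, invalid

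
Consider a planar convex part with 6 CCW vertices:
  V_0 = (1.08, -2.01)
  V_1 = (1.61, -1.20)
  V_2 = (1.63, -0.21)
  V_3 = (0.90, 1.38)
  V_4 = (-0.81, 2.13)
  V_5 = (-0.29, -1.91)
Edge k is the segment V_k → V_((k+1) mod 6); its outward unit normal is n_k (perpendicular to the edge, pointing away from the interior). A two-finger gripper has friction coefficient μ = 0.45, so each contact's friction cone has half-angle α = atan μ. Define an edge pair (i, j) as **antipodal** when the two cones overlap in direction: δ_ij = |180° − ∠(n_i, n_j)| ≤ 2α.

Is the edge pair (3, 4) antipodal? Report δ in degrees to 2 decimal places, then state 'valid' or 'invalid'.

δ = 58.98°, invalid

α = atan 0.45 = 24.23°;  2α = 48.46°
edge 3: e_3 = (-1.71, +0.75);  n_3 = (+0.4017, +0.9158)
edge 4: e_4 = (+0.52, -4.04);  n_4 = (-0.9918, -0.1277)
∠(n_3, n_4) = 121.02°
δ = |180° − 121.02°| = 58.98°
58.98° > 2α = 48.46°  →  invalid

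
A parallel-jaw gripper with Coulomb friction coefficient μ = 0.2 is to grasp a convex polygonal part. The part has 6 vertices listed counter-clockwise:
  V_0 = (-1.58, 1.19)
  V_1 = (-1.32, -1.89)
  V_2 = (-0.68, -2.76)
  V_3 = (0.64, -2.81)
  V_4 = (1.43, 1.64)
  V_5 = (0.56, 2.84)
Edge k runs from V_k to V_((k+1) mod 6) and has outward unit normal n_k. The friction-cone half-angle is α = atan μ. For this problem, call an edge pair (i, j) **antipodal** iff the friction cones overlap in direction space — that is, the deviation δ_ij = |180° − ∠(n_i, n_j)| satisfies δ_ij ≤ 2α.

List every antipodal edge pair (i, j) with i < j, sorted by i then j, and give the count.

count = 2; pairs: (0,3), (1,4)

α = atan 0.2 = 11.31°;  2α = 22.62°
n_0 = (-0.9965, -0.0841)
n_1 = (-0.8055, -0.5926)
n_2 = (-0.0379, -0.9993)
n_3 = (+0.9846, -0.1748)
n_4 = (+0.8096, +0.5870)
n_5 = (-0.6106, +0.7919)
  (0,1): δ = 148.49°  ·
  (0,2): δ = 96.99°  ·
  (0,3): δ = 14.89°  ✓
  (0,4): δ = 31.12°  ·
  (0,5): δ = 122.81°  ·
  (1,2): δ = 128.51°  ·
  (1,3): δ = 46.41°  ·
  (1,4): δ = 0.40°  ✓
  (1,5): δ = 91.29°  ·
  (2,3): δ = 97.90°  ·
  (2,4): δ = 51.89°  ·
  (2,5): δ = 39.80°  ·
  (3,4): δ = 133.99°  ·
  (3,5): δ = 42.30°  ·
  (4,5): δ = 88.31°  ·
antipodal pairs: 2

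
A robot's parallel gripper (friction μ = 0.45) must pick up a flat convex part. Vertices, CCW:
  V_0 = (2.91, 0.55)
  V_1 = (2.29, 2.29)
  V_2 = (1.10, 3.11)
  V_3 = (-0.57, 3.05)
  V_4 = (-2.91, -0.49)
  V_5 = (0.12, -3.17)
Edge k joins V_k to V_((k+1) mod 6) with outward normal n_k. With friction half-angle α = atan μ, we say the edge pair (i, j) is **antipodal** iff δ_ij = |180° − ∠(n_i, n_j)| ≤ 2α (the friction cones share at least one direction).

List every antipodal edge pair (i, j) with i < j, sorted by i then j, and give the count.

count = 4; pairs: (0,4), (1,4), (2,4), (3,5)

α = atan 0.45 = 24.23°;  2α = 48.46°
n_0 = (+0.9420, +0.3357)
n_1 = (+0.5674, +0.8234)
n_2 = (-0.0359, +0.9994)
n_3 = (-0.8342, +0.5514)
n_4 = (-0.6625, -0.7490)
n_5 = (+0.8000, -0.6000)
  (0,1): δ = 144.18°  ·
  (0,2): δ = 107.55°  ·
  (0,3): δ = 53.08°  ·
  (0,4): δ = 28.90°  ✓
  (0,5): δ = 123.52°  ·
  (1,2): δ = 143.37°  ·
  (1,3): δ = 88.90°  ·
  (1,4): δ = 6.92°  ✓
  (1,5): δ = 87.70°  ·
  (2,3): δ = 125.52°  ·
  (2,4): δ = 43.55°  ✓
  (2,5): δ = 51.07°  ·
  (3,4): δ = 98.03°  ·
  (3,5): δ = 3.40°  ✓
  (4,5): δ = 85.38°  ·
antipodal pairs: 4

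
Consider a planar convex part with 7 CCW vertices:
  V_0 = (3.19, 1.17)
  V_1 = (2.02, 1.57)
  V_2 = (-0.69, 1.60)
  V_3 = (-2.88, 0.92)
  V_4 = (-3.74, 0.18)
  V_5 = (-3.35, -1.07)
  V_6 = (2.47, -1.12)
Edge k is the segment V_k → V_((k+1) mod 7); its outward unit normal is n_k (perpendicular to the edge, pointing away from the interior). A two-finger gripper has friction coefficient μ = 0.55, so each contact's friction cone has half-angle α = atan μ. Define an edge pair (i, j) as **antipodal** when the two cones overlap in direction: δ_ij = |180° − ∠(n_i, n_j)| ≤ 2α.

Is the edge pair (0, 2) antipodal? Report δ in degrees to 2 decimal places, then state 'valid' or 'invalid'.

α = atan 0.55 = 28.81°;  2α = 57.62°
edge 0: e_0 = (-1.17, +0.40);  n_0 = (+0.3235, +0.9462)
edge 2: e_2 = (-2.19, -0.68);  n_2 = (-0.2965, +0.9550)
∠(n_0, n_2) = 36.12°
δ = |180° − 36.12°| = 143.88°
143.88° > 2α = 57.62°  →  invalid

δ = 143.88°, invalid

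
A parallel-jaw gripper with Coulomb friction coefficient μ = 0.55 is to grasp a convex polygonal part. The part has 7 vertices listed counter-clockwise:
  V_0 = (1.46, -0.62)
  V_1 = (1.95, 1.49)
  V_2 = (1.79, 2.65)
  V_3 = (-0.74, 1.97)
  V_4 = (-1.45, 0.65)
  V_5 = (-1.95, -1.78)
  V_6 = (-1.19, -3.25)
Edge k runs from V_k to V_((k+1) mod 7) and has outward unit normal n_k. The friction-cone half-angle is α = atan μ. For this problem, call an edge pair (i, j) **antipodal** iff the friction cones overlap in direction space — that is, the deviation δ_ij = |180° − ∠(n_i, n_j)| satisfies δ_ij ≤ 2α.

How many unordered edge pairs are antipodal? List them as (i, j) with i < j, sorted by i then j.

count = 9; pairs: (0,3), (0,4), (0,5), (1,3), (1,4), (1,5), (2,6), (3,6), (4,6)

α = atan 0.55 = 28.81°;  2α = 57.62°
n_0 = (+0.9741, -0.2262)
n_1 = (+0.9906, +0.1366)
n_2 = (-0.2596, +0.9657)
n_3 = (-0.8807, +0.4737)
n_4 = (-0.9795, +0.2015)
n_5 = (-0.8883, -0.4593)
n_6 = (+0.7044, -0.7098)
  (0,1): δ = 159.07°  ·
  (0,2): δ = 61.88°  ·
  (0,3): δ = 15.20°  ✓
  (0,4): δ = 1.45°  ✓
  (0,5): δ = 40.41°  ✓
  (0,6): δ = 147.86°  ·
  (1,2): δ = 82.81°  ·
  (1,3): δ = 36.13°  ✓
  (1,4): δ = 19.48°  ✓
  (1,5): δ = 19.49°  ✓
  (1,6): δ = 126.93°  ·
  (2,3): δ = 133.32°  ·
  (2,4): δ = 116.67°  ·
  (2,5): δ = 77.70°  ·
  (2,6): δ = 29.74°  ✓
  (3,4): δ = 163.35°  ·
  (3,5): δ = 124.39°  ·
  (3,6): δ = 16.94°  ✓
  (4,5): δ = 141.03°  ·
  (4,6): δ = 33.59°  ✓
  (5,6): δ = 72.56°  ·
antipodal pairs: 9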